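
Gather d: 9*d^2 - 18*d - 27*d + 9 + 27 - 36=9*d^2 - 45*d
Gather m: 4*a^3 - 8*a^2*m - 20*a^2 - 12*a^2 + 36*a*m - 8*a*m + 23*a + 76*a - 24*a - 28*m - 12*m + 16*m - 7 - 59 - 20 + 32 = 4*a^3 - 32*a^2 + 75*a + m*(-8*a^2 + 28*a - 24) - 54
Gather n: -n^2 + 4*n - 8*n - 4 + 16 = -n^2 - 4*n + 12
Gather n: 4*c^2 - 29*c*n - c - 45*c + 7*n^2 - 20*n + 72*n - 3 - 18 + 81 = 4*c^2 - 46*c + 7*n^2 + n*(52 - 29*c) + 60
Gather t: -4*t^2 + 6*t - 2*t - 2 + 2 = -4*t^2 + 4*t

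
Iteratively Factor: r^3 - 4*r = (r + 2)*(r^2 - 2*r) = (r - 2)*(r + 2)*(r)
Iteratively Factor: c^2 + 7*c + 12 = (c + 3)*(c + 4)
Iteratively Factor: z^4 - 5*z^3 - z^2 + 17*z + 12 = (z + 1)*(z^3 - 6*z^2 + 5*z + 12) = (z + 1)^2*(z^2 - 7*z + 12) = (z - 3)*(z + 1)^2*(z - 4)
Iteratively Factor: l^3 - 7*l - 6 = (l + 2)*(l^2 - 2*l - 3) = (l - 3)*(l + 2)*(l + 1)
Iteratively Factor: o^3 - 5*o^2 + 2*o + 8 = (o + 1)*(o^2 - 6*o + 8) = (o - 2)*(o + 1)*(o - 4)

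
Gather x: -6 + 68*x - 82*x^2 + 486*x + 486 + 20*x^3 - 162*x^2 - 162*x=20*x^3 - 244*x^2 + 392*x + 480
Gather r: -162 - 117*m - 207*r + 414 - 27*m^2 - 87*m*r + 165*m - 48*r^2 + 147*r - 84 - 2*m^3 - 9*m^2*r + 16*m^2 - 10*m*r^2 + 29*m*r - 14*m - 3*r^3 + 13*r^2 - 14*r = -2*m^3 - 11*m^2 + 34*m - 3*r^3 + r^2*(-10*m - 35) + r*(-9*m^2 - 58*m - 74) + 168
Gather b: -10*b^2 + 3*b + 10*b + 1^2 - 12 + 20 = -10*b^2 + 13*b + 9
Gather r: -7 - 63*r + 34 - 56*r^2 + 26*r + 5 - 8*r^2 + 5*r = -64*r^2 - 32*r + 32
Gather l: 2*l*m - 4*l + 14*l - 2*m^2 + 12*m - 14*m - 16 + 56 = l*(2*m + 10) - 2*m^2 - 2*m + 40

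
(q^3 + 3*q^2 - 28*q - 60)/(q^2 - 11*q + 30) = (q^2 + 8*q + 12)/(q - 6)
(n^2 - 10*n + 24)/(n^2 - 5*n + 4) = (n - 6)/(n - 1)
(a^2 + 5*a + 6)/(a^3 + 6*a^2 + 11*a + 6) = 1/(a + 1)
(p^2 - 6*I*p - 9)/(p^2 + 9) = (p - 3*I)/(p + 3*I)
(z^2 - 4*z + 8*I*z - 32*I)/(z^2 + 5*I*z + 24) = (z - 4)/(z - 3*I)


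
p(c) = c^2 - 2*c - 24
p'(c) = 2*c - 2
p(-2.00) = -16.00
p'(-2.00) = -6.00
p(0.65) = -24.88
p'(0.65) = -0.70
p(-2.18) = -14.89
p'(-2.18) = -6.36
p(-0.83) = -21.65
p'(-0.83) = -3.66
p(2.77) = -21.87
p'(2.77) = 3.54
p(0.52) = -24.77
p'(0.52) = -0.96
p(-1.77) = -17.33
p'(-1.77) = -5.54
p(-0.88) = -21.47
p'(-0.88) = -3.76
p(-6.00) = 24.00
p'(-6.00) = -14.00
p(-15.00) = 231.00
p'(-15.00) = -32.00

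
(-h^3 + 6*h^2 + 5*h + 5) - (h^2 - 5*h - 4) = -h^3 + 5*h^2 + 10*h + 9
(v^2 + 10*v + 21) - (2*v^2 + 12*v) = -v^2 - 2*v + 21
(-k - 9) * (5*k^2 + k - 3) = -5*k^3 - 46*k^2 - 6*k + 27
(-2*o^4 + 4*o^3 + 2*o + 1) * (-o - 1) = 2*o^5 - 2*o^4 - 4*o^3 - 2*o^2 - 3*o - 1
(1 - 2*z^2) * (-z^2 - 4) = 2*z^4 + 7*z^2 - 4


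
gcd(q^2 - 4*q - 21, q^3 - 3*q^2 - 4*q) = 1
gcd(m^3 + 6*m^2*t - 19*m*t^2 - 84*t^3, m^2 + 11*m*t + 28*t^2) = m + 7*t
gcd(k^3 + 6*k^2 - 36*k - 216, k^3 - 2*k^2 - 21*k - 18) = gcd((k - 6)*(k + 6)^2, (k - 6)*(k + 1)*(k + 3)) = k - 6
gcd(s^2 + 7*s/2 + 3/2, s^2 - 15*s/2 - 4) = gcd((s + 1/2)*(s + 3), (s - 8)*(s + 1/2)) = s + 1/2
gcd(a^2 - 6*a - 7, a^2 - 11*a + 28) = a - 7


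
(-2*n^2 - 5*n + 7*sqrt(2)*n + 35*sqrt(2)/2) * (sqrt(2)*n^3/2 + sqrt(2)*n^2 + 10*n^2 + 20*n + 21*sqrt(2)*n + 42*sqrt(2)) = -sqrt(2)*n^5 - 13*n^4 - 9*sqrt(2)*n^4/2 - 117*n^3/2 + 23*sqrt(2)*n^3 + 126*sqrt(2)*n^2 + 229*n^2 + 140*sqrt(2)*n + 1323*n + 1470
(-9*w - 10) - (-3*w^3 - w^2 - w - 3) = 3*w^3 + w^2 - 8*w - 7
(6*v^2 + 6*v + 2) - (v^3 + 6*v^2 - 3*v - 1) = -v^3 + 9*v + 3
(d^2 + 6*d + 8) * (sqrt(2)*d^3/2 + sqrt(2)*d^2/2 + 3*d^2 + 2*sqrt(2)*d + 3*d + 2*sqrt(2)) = sqrt(2)*d^5/2 + 3*d^4 + 7*sqrt(2)*d^4/2 + 9*sqrt(2)*d^3 + 21*d^3 + 18*sqrt(2)*d^2 + 42*d^2 + 24*d + 28*sqrt(2)*d + 16*sqrt(2)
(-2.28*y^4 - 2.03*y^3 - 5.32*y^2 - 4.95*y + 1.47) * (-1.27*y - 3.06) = 2.8956*y^5 + 9.5549*y^4 + 12.9682*y^3 + 22.5657*y^2 + 13.2801*y - 4.4982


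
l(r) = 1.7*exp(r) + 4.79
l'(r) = 1.7*exp(r)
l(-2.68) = 4.91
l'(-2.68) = 0.12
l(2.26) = 21.08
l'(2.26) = 16.29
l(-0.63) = 5.70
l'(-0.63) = 0.91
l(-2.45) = 4.94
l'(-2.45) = 0.15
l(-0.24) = 6.13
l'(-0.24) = 1.34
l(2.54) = 26.35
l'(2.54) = 21.56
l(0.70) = 8.21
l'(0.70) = 3.42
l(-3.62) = 4.84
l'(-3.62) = 0.05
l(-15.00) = 4.79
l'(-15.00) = 0.00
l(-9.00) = 4.79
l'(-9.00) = 0.00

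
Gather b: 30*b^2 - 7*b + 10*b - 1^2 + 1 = 30*b^2 + 3*b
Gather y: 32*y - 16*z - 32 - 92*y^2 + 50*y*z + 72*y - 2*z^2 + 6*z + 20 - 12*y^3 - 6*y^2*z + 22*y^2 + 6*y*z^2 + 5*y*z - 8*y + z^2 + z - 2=-12*y^3 + y^2*(-6*z - 70) + y*(6*z^2 + 55*z + 96) - z^2 - 9*z - 14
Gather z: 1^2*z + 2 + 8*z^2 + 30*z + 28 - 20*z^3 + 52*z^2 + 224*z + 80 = -20*z^3 + 60*z^2 + 255*z + 110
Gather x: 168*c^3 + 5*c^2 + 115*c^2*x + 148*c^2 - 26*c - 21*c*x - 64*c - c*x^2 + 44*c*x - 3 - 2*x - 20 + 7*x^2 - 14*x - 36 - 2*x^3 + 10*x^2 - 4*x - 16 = 168*c^3 + 153*c^2 - 90*c - 2*x^3 + x^2*(17 - c) + x*(115*c^2 + 23*c - 20) - 75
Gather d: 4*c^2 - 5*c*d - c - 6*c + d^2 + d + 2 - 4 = 4*c^2 - 7*c + d^2 + d*(1 - 5*c) - 2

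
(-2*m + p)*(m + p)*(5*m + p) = -10*m^3 - 7*m^2*p + 4*m*p^2 + p^3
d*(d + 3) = d^2 + 3*d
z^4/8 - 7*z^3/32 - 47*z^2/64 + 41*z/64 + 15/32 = (z/4 + 1/2)*(z/2 + 1/4)*(z - 3)*(z - 5/4)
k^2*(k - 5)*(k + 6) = k^4 + k^3 - 30*k^2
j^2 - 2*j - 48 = (j - 8)*(j + 6)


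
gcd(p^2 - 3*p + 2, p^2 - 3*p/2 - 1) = p - 2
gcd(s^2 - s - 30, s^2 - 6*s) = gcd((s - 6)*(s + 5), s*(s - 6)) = s - 6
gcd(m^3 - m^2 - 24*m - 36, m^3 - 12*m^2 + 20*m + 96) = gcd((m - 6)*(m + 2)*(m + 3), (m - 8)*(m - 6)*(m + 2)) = m^2 - 4*m - 12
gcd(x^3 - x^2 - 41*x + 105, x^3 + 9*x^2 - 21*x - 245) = x^2 + 2*x - 35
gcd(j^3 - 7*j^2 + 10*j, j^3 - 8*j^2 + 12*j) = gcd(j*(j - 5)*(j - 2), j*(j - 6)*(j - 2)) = j^2 - 2*j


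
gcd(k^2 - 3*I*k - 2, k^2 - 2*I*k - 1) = k - I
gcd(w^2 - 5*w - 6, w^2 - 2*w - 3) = w + 1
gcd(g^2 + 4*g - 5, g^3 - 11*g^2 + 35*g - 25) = g - 1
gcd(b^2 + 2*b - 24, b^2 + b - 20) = b - 4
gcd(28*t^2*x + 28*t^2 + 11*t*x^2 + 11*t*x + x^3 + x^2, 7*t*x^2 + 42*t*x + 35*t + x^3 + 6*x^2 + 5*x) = 7*t*x + 7*t + x^2 + x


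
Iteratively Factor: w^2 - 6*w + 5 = (w - 5)*(w - 1)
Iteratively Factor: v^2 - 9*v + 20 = (v - 4)*(v - 5)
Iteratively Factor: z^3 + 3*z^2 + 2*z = (z + 2)*(z^2 + z) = (z + 1)*(z + 2)*(z)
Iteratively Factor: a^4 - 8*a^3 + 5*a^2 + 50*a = (a - 5)*(a^3 - 3*a^2 - 10*a) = (a - 5)*(a + 2)*(a^2 - 5*a) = (a - 5)^2*(a + 2)*(a)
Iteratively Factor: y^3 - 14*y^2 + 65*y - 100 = (y - 5)*(y^2 - 9*y + 20) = (y - 5)^2*(y - 4)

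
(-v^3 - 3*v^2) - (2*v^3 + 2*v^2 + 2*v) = -3*v^3 - 5*v^2 - 2*v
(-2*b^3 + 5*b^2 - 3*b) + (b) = -2*b^3 + 5*b^2 - 2*b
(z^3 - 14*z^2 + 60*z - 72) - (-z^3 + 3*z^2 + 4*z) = 2*z^3 - 17*z^2 + 56*z - 72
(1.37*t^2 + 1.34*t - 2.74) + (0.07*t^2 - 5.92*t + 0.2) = 1.44*t^2 - 4.58*t - 2.54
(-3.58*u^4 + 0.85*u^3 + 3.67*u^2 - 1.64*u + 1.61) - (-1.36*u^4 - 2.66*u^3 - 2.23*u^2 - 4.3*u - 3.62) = -2.22*u^4 + 3.51*u^3 + 5.9*u^2 + 2.66*u + 5.23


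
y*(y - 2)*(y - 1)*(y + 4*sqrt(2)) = y^4 - 3*y^3 + 4*sqrt(2)*y^3 - 12*sqrt(2)*y^2 + 2*y^2 + 8*sqrt(2)*y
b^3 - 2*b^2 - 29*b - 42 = (b - 7)*(b + 2)*(b + 3)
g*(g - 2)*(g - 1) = g^3 - 3*g^2 + 2*g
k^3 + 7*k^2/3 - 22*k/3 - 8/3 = (k - 2)*(k + 1/3)*(k + 4)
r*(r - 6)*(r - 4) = r^3 - 10*r^2 + 24*r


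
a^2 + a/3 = a*(a + 1/3)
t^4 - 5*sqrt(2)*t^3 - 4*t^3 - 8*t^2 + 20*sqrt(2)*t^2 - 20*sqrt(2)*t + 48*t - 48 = (t - 2)^2*(t - 6*sqrt(2))*(t + sqrt(2))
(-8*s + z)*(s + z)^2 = -8*s^3 - 15*s^2*z - 6*s*z^2 + z^3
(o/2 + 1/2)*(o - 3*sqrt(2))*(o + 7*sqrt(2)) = o^3/2 + o^2/2 + 2*sqrt(2)*o^2 - 21*o + 2*sqrt(2)*o - 21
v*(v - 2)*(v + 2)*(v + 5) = v^4 + 5*v^3 - 4*v^2 - 20*v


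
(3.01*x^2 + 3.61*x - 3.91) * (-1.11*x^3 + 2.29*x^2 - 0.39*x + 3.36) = -3.3411*x^5 + 2.8858*x^4 + 11.4331*x^3 - 0.248200000000003*x^2 + 13.6545*x - 13.1376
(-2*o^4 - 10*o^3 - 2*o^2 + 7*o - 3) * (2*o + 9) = -4*o^5 - 38*o^4 - 94*o^3 - 4*o^2 + 57*o - 27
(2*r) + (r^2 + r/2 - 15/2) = r^2 + 5*r/2 - 15/2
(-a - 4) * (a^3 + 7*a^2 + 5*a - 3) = -a^4 - 11*a^3 - 33*a^2 - 17*a + 12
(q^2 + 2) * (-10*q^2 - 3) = -10*q^4 - 23*q^2 - 6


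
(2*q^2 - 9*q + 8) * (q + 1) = 2*q^3 - 7*q^2 - q + 8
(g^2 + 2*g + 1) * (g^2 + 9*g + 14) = g^4 + 11*g^3 + 33*g^2 + 37*g + 14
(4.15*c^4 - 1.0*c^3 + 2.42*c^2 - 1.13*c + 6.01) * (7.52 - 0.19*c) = -0.7885*c^5 + 31.398*c^4 - 7.9798*c^3 + 18.4131*c^2 - 9.6395*c + 45.1952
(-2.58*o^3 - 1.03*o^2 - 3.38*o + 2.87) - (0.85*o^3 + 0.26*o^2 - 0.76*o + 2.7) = -3.43*o^3 - 1.29*o^2 - 2.62*o + 0.17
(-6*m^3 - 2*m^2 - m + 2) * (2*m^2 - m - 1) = -12*m^5 + 2*m^4 + 6*m^3 + 7*m^2 - m - 2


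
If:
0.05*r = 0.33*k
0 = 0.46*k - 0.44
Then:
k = 0.96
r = 6.31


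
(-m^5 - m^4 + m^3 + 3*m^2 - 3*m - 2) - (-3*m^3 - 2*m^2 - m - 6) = -m^5 - m^4 + 4*m^3 + 5*m^2 - 2*m + 4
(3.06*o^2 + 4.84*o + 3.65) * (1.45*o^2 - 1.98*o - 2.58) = 4.437*o^4 + 0.9592*o^3 - 12.1855*o^2 - 19.7142*o - 9.417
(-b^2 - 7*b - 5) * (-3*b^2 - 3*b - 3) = 3*b^4 + 24*b^3 + 39*b^2 + 36*b + 15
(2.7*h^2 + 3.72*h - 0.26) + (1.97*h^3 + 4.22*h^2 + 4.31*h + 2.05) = 1.97*h^3 + 6.92*h^2 + 8.03*h + 1.79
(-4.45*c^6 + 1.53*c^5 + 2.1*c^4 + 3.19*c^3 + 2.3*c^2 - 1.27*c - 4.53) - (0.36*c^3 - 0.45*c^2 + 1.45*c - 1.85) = -4.45*c^6 + 1.53*c^5 + 2.1*c^4 + 2.83*c^3 + 2.75*c^2 - 2.72*c - 2.68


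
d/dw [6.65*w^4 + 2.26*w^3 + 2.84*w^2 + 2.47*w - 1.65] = 26.6*w^3 + 6.78*w^2 + 5.68*w + 2.47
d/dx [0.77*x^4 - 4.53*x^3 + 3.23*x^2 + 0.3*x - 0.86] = 3.08*x^3 - 13.59*x^2 + 6.46*x + 0.3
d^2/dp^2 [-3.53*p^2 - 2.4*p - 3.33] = -7.06000000000000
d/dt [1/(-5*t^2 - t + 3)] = (10*t + 1)/(5*t^2 + t - 3)^2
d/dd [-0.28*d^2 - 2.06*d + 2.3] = -0.56*d - 2.06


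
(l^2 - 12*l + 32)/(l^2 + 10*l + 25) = (l^2 - 12*l + 32)/(l^2 + 10*l + 25)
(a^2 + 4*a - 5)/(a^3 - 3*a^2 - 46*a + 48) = (a + 5)/(a^2 - 2*a - 48)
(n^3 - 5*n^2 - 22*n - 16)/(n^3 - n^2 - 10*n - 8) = (n - 8)/(n - 4)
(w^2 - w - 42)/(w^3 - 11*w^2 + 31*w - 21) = (w + 6)/(w^2 - 4*w + 3)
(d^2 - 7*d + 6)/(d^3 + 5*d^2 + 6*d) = (d^2 - 7*d + 6)/(d*(d^2 + 5*d + 6))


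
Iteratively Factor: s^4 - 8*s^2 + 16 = (s - 2)*(s^3 + 2*s^2 - 4*s - 8) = (s - 2)^2*(s^2 + 4*s + 4) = (s - 2)^2*(s + 2)*(s + 2)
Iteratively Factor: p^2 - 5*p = (p)*(p - 5)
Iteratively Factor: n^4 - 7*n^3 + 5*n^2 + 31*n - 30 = (n - 3)*(n^3 - 4*n^2 - 7*n + 10) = (n - 3)*(n + 2)*(n^2 - 6*n + 5) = (n - 5)*(n - 3)*(n + 2)*(n - 1)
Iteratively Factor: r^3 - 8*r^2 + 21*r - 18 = (r - 3)*(r^2 - 5*r + 6) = (r - 3)^2*(r - 2)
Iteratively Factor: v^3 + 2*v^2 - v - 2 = (v + 2)*(v^2 - 1) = (v + 1)*(v + 2)*(v - 1)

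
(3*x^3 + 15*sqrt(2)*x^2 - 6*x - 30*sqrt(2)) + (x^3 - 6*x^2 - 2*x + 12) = 4*x^3 - 6*x^2 + 15*sqrt(2)*x^2 - 8*x - 30*sqrt(2) + 12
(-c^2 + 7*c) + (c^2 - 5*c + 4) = 2*c + 4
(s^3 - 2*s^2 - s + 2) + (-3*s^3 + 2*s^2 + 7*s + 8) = -2*s^3 + 6*s + 10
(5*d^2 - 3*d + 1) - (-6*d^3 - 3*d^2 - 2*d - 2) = 6*d^3 + 8*d^2 - d + 3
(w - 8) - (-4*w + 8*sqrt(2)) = 5*w - 8*sqrt(2) - 8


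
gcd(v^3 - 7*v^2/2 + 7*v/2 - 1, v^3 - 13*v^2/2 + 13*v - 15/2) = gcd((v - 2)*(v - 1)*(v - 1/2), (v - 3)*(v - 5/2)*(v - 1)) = v - 1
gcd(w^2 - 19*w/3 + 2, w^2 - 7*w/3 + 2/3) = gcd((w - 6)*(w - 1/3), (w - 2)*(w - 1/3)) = w - 1/3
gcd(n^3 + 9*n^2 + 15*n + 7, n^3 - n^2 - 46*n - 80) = 1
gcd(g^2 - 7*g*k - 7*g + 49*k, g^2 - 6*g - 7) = g - 7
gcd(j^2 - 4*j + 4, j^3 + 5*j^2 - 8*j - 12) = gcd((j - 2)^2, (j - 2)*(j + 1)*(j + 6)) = j - 2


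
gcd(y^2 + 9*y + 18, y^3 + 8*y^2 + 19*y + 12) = y + 3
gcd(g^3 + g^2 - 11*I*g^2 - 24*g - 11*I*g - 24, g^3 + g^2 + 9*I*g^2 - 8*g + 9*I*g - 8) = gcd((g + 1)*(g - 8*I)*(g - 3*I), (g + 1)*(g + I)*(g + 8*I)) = g + 1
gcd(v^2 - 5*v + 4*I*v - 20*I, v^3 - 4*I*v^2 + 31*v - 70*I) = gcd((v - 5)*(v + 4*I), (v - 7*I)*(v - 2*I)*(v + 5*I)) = 1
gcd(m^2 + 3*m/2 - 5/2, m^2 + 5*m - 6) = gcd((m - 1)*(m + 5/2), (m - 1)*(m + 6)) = m - 1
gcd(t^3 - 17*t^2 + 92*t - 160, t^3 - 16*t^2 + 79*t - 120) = t^2 - 13*t + 40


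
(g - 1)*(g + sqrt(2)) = g^2 - g + sqrt(2)*g - sqrt(2)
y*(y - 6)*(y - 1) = y^3 - 7*y^2 + 6*y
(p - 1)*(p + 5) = p^2 + 4*p - 5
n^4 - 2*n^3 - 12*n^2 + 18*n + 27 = (n - 3)^2*(n + 1)*(n + 3)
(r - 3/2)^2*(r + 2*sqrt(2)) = r^3 - 3*r^2 + 2*sqrt(2)*r^2 - 6*sqrt(2)*r + 9*r/4 + 9*sqrt(2)/2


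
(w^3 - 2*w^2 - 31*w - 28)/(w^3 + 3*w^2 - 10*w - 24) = (w^2 - 6*w - 7)/(w^2 - w - 6)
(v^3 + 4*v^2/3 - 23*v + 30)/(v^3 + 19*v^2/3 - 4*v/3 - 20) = (v - 3)/(v + 2)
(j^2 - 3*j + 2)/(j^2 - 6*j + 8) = (j - 1)/(j - 4)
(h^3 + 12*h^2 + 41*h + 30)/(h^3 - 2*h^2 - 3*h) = (h^2 + 11*h + 30)/(h*(h - 3))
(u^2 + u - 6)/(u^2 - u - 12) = (u - 2)/(u - 4)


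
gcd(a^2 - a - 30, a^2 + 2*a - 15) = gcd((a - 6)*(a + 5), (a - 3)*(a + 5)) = a + 5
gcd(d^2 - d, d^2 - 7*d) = d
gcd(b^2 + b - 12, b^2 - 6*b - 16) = 1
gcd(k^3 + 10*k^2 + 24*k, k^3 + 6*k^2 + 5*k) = k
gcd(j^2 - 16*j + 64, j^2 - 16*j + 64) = j^2 - 16*j + 64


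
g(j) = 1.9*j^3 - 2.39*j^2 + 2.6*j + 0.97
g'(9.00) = 421.28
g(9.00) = 1215.88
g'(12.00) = 766.04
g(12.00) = 2971.21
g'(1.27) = 5.72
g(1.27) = 4.31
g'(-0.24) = 4.08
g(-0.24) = 0.18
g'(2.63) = 29.45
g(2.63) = 25.84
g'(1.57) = 9.15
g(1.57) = 6.51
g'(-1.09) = 14.58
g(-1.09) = -7.16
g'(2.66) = 30.22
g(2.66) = 26.74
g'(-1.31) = 18.64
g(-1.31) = -10.81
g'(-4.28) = 127.47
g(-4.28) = -202.90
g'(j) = 5.7*j^2 - 4.78*j + 2.6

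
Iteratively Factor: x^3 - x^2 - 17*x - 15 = (x + 3)*(x^2 - 4*x - 5) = (x - 5)*(x + 3)*(x + 1)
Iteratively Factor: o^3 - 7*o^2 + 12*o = (o)*(o^2 - 7*o + 12) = o*(o - 3)*(o - 4)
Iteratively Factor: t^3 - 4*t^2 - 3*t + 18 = (t - 3)*(t^2 - t - 6) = (t - 3)^2*(t + 2)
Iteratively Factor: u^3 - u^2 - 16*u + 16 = (u - 1)*(u^2 - 16) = (u - 1)*(u + 4)*(u - 4)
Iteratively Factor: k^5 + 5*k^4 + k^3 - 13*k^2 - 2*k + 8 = (k + 1)*(k^4 + 4*k^3 - 3*k^2 - 10*k + 8) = (k + 1)*(k + 2)*(k^3 + 2*k^2 - 7*k + 4) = (k - 1)*(k + 1)*(k + 2)*(k^2 + 3*k - 4) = (k - 1)^2*(k + 1)*(k + 2)*(k + 4)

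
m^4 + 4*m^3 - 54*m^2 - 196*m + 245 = (m - 7)*(m - 1)*(m + 5)*(m + 7)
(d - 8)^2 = d^2 - 16*d + 64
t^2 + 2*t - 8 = (t - 2)*(t + 4)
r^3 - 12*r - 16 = (r - 4)*(r + 2)^2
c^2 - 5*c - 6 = (c - 6)*(c + 1)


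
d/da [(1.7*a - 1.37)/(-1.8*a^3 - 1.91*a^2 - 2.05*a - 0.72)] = (6.12*a^3 - 4.151*a^2 - 5.2334*a - 4.0325)/(3.24*a^6 + 6.876*a^5 + 11.0281*a^4 + 10.423*a^3 + 6.9529*a^2 + 2.952*a + 0.5184)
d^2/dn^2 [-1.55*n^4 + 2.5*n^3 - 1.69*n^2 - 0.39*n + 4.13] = -18.6*n^2 + 15.0*n - 3.38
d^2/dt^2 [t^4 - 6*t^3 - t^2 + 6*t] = 12*t^2 - 36*t - 2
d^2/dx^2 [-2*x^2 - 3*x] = -4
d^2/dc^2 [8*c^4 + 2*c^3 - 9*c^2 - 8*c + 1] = 96*c^2 + 12*c - 18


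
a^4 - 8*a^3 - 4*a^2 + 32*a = a*(a - 8)*(a - 2)*(a + 2)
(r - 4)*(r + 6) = r^2 + 2*r - 24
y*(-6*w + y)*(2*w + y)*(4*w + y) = -48*w^3*y - 28*w^2*y^2 + y^4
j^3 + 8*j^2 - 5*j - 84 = (j - 3)*(j + 4)*(j + 7)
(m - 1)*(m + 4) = m^2 + 3*m - 4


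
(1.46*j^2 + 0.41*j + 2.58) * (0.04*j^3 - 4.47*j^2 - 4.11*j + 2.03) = 0.0584*j^5 - 6.5098*j^4 - 7.7301*j^3 - 10.2539*j^2 - 9.7715*j + 5.2374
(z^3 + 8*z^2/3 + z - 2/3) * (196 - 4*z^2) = -4*z^5 - 32*z^4/3 + 192*z^3 + 1576*z^2/3 + 196*z - 392/3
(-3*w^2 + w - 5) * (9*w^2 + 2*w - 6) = -27*w^4 + 3*w^3 - 25*w^2 - 16*w + 30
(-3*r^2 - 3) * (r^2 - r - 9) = -3*r^4 + 3*r^3 + 24*r^2 + 3*r + 27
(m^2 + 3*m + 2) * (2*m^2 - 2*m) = 2*m^4 + 4*m^3 - 2*m^2 - 4*m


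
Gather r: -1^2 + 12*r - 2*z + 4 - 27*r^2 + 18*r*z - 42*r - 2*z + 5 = -27*r^2 + r*(18*z - 30) - 4*z + 8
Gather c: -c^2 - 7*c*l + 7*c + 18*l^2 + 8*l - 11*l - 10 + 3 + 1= -c^2 + c*(7 - 7*l) + 18*l^2 - 3*l - 6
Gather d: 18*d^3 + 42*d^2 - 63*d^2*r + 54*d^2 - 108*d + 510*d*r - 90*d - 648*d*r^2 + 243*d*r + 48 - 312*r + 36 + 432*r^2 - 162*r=18*d^3 + d^2*(96 - 63*r) + d*(-648*r^2 + 753*r - 198) + 432*r^2 - 474*r + 84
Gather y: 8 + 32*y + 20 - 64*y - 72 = -32*y - 44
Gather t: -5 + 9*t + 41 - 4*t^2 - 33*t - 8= -4*t^2 - 24*t + 28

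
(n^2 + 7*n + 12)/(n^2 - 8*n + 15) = (n^2 + 7*n + 12)/(n^2 - 8*n + 15)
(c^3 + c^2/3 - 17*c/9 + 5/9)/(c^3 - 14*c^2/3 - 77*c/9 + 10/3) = (c - 1)/(c - 6)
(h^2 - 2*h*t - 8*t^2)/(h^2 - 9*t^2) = (h^2 - 2*h*t - 8*t^2)/(h^2 - 9*t^2)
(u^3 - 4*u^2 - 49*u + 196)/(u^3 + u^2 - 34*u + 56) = (u - 7)/(u - 2)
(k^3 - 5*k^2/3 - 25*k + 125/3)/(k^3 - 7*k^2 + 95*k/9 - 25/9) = 3*(k + 5)/(3*k - 1)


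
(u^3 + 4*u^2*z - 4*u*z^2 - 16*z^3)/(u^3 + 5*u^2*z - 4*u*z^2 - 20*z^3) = (u + 4*z)/(u + 5*z)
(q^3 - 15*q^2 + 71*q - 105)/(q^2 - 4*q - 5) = (q^2 - 10*q + 21)/(q + 1)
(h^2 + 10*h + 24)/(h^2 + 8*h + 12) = (h + 4)/(h + 2)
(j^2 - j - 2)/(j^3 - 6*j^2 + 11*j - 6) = (j + 1)/(j^2 - 4*j + 3)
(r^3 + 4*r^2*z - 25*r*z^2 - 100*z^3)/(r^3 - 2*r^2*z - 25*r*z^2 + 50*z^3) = (-r - 4*z)/(-r + 2*z)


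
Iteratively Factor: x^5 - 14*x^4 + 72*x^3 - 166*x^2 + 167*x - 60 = (x - 4)*(x^4 - 10*x^3 + 32*x^2 - 38*x + 15) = (x - 4)*(x - 3)*(x^3 - 7*x^2 + 11*x - 5) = (x - 5)*(x - 4)*(x - 3)*(x^2 - 2*x + 1) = (x - 5)*(x - 4)*(x - 3)*(x - 1)*(x - 1)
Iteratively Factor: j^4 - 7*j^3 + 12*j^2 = (j)*(j^3 - 7*j^2 + 12*j) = j*(j - 3)*(j^2 - 4*j) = j^2*(j - 3)*(j - 4)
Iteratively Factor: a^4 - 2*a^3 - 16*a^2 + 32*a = (a)*(a^3 - 2*a^2 - 16*a + 32) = a*(a - 4)*(a^2 + 2*a - 8) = a*(a - 4)*(a + 4)*(a - 2)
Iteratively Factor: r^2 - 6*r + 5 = (r - 1)*(r - 5)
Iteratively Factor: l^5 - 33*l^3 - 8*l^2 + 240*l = (l - 5)*(l^4 + 5*l^3 - 8*l^2 - 48*l) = (l - 5)*(l - 3)*(l^3 + 8*l^2 + 16*l) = l*(l - 5)*(l - 3)*(l^2 + 8*l + 16) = l*(l - 5)*(l - 3)*(l + 4)*(l + 4)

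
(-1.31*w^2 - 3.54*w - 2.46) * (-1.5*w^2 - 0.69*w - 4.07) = 1.965*w^4 + 6.2139*w^3 + 11.4643*w^2 + 16.1052*w + 10.0122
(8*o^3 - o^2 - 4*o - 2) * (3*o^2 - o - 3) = 24*o^5 - 11*o^4 - 35*o^3 + o^2 + 14*o + 6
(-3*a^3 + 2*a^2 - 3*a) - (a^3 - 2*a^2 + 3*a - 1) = -4*a^3 + 4*a^2 - 6*a + 1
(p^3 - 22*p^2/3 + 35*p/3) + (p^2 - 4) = p^3 - 19*p^2/3 + 35*p/3 - 4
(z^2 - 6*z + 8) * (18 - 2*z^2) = -2*z^4 + 12*z^3 + 2*z^2 - 108*z + 144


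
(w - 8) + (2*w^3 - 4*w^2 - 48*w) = 2*w^3 - 4*w^2 - 47*w - 8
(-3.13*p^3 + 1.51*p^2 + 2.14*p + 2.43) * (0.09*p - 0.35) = -0.2817*p^4 + 1.2314*p^3 - 0.3359*p^2 - 0.5303*p - 0.8505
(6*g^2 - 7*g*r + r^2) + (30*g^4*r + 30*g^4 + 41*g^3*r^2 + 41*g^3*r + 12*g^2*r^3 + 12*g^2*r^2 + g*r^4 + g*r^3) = 30*g^4*r + 30*g^4 + 41*g^3*r^2 + 41*g^3*r + 12*g^2*r^3 + 12*g^2*r^2 + 6*g^2 + g*r^4 + g*r^3 - 7*g*r + r^2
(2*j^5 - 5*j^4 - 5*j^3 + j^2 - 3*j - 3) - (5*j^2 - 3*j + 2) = 2*j^5 - 5*j^4 - 5*j^3 - 4*j^2 - 5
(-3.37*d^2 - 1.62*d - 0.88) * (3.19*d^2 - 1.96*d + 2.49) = -10.7503*d^4 + 1.4374*d^3 - 8.0233*d^2 - 2.309*d - 2.1912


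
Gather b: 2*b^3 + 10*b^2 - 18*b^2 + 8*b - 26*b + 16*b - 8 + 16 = 2*b^3 - 8*b^2 - 2*b + 8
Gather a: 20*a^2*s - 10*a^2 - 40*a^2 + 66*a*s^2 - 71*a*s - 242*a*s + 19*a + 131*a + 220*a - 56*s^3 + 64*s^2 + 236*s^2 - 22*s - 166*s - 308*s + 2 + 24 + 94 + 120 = a^2*(20*s - 50) + a*(66*s^2 - 313*s + 370) - 56*s^3 + 300*s^2 - 496*s + 240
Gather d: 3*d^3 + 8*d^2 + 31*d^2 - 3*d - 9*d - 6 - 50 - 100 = 3*d^3 + 39*d^2 - 12*d - 156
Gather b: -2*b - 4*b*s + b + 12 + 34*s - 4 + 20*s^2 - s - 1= b*(-4*s - 1) + 20*s^2 + 33*s + 7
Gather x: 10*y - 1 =10*y - 1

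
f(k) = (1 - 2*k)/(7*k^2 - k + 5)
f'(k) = (1 - 14*k)*(1 - 2*k)/(7*k^2 - k + 5)^2 - 2/(7*k^2 - k + 5) = (-14*k^2 + 2*k + (2*k - 1)*(14*k - 1) - 10)/(7*k^2 - k + 5)^2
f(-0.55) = 0.27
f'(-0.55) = 0.05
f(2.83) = -0.08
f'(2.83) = 0.02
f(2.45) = -0.09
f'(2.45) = 0.02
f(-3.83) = 0.08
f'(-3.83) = 0.02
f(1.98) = -0.10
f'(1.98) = 0.02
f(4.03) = -0.06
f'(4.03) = 0.01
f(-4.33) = 0.07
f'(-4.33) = 0.02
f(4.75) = -0.05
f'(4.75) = 0.01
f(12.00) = -0.02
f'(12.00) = 0.00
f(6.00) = -0.04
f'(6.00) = 0.01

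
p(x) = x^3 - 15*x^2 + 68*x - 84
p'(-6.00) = 356.00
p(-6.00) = -1248.00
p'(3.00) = 5.00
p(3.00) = 12.00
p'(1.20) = 36.32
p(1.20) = -22.27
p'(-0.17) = 73.19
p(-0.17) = -96.00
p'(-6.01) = 356.66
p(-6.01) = -1251.56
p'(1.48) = 30.17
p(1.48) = -12.97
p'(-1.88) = 135.00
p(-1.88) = -271.50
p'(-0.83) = 94.97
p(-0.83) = -151.35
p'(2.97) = 5.36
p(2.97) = 11.84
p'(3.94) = -3.63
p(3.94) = 12.23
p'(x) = 3*x^2 - 30*x + 68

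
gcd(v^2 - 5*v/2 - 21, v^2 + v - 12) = 1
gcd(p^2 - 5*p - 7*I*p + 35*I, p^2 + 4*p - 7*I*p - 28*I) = p - 7*I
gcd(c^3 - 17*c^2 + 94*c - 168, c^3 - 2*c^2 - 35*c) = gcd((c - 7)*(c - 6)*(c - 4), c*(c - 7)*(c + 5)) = c - 7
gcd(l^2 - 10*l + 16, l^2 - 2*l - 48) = l - 8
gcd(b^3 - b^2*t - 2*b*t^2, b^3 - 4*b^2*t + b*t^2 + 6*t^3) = -b^2 + b*t + 2*t^2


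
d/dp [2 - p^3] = -3*p^2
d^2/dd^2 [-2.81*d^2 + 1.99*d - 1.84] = -5.62000000000000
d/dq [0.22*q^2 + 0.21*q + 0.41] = 0.44*q + 0.21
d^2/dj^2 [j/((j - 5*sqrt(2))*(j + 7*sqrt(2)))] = 2*(j^3 + 210*j + 140*sqrt(2))/(j^6 + 6*sqrt(2)*j^5 - 186*j^4 - 824*sqrt(2)*j^3 + 13020*j^2 + 29400*sqrt(2)*j - 343000)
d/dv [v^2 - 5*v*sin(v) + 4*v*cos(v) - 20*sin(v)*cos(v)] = -4*v*sin(v) - 5*v*cos(v) + 2*v - 5*sin(v) + 4*cos(v) - 20*cos(2*v)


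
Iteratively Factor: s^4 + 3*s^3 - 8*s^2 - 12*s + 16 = (s - 2)*(s^3 + 5*s^2 + 2*s - 8) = (s - 2)*(s + 2)*(s^2 + 3*s - 4) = (s - 2)*(s + 2)*(s + 4)*(s - 1)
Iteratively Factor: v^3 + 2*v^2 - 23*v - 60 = (v - 5)*(v^2 + 7*v + 12) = (v - 5)*(v + 4)*(v + 3)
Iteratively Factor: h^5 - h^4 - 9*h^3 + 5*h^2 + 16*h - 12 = (h - 3)*(h^4 + 2*h^3 - 3*h^2 - 4*h + 4) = (h - 3)*(h - 1)*(h^3 + 3*h^2 - 4) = (h - 3)*(h - 1)^2*(h^2 + 4*h + 4) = (h - 3)*(h - 1)^2*(h + 2)*(h + 2)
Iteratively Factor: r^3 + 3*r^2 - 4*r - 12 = (r + 2)*(r^2 + r - 6) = (r - 2)*(r + 2)*(r + 3)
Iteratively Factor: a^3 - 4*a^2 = (a)*(a^2 - 4*a) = a^2*(a - 4)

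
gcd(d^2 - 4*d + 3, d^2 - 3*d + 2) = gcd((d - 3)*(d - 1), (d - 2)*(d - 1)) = d - 1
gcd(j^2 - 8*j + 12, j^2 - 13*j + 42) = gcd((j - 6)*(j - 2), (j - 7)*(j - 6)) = j - 6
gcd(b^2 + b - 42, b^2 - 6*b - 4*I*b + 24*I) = b - 6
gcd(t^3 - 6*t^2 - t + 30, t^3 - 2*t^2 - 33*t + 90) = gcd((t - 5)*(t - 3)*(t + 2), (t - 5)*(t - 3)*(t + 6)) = t^2 - 8*t + 15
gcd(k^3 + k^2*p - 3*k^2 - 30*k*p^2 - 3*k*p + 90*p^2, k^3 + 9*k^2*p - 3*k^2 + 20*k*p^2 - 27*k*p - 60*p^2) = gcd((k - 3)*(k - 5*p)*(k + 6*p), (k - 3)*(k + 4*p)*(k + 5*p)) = k - 3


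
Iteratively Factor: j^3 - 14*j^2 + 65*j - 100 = (j - 5)*(j^2 - 9*j + 20) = (j - 5)*(j - 4)*(j - 5)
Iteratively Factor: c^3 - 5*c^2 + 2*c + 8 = (c - 2)*(c^2 - 3*c - 4) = (c - 4)*(c - 2)*(c + 1)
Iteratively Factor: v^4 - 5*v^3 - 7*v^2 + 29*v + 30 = (v - 5)*(v^3 - 7*v - 6) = (v - 5)*(v + 2)*(v^2 - 2*v - 3) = (v - 5)*(v - 3)*(v + 2)*(v + 1)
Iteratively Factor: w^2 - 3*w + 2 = (w - 2)*(w - 1)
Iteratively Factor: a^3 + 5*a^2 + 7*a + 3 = (a + 1)*(a^2 + 4*a + 3) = (a + 1)*(a + 3)*(a + 1)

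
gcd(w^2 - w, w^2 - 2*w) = w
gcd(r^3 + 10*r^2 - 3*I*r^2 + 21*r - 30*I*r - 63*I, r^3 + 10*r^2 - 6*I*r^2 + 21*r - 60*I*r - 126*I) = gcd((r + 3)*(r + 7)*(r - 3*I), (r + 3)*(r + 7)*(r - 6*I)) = r^2 + 10*r + 21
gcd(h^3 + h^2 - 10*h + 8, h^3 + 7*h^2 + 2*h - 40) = h^2 + 2*h - 8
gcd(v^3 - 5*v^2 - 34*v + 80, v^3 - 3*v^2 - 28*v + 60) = v^2 + 3*v - 10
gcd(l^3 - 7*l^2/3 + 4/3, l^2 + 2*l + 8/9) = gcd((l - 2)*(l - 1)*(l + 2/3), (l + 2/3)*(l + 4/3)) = l + 2/3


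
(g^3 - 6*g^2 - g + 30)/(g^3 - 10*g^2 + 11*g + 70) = (g - 3)/(g - 7)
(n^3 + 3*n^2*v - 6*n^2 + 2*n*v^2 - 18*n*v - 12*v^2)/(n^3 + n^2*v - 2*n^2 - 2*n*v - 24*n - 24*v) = (n + 2*v)/(n + 4)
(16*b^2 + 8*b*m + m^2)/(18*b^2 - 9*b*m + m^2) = (16*b^2 + 8*b*m + m^2)/(18*b^2 - 9*b*m + m^2)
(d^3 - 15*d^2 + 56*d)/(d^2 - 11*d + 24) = d*(d - 7)/(d - 3)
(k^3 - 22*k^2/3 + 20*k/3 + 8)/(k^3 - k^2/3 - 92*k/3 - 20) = (k - 2)/(k + 5)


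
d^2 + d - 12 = (d - 3)*(d + 4)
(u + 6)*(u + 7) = u^2 + 13*u + 42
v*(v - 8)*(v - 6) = v^3 - 14*v^2 + 48*v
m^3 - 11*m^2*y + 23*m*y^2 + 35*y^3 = (m - 7*y)*(m - 5*y)*(m + y)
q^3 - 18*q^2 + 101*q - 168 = (q - 8)*(q - 7)*(q - 3)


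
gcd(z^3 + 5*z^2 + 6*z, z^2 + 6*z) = z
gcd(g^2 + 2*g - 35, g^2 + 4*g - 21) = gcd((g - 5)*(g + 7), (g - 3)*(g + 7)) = g + 7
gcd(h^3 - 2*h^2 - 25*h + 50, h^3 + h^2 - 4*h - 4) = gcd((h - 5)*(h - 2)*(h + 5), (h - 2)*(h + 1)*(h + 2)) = h - 2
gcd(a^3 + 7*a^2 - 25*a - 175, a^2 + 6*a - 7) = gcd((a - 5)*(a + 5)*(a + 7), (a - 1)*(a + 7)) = a + 7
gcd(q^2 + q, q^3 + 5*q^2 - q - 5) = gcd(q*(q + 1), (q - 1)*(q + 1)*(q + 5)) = q + 1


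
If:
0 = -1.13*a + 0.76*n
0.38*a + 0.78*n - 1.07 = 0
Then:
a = 0.69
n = 1.03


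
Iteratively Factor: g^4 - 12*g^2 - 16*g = (g)*(g^3 - 12*g - 16) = g*(g - 4)*(g^2 + 4*g + 4) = g*(g - 4)*(g + 2)*(g + 2)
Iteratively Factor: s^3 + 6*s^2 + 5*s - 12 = (s + 3)*(s^2 + 3*s - 4) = (s + 3)*(s + 4)*(s - 1)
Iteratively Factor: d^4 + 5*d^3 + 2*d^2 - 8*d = (d + 2)*(d^3 + 3*d^2 - 4*d) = d*(d + 2)*(d^2 + 3*d - 4) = d*(d - 1)*(d + 2)*(d + 4)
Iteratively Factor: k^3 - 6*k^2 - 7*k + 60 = (k - 5)*(k^2 - k - 12) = (k - 5)*(k - 4)*(k + 3)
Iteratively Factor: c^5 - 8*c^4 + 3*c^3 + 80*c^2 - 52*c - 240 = (c + 2)*(c^4 - 10*c^3 + 23*c^2 + 34*c - 120) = (c - 5)*(c + 2)*(c^3 - 5*c^2 - 2*c + 24) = (c - 5)*(c - 3)*(c + 2)*(c^2 - 2*c - 8) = (c - 5)*(c - 3)*(c + 2)^2*(c - 4)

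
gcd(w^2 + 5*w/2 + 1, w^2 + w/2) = w + 1/2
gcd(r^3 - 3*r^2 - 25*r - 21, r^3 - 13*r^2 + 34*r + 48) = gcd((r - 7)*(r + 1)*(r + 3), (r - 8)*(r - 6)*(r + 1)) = r + 1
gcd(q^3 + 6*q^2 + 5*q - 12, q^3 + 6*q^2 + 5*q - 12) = q^3 + 6*q^2 + 5*q - 12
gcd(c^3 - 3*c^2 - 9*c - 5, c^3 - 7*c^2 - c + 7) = c + 1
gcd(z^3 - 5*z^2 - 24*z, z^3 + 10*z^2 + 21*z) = z^2 + 3*z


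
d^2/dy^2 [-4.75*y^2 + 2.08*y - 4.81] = -9.50000000000000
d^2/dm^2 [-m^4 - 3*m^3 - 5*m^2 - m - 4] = -12*m^2 - 18*m - 10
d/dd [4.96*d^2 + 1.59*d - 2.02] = 9.92*d + 1.59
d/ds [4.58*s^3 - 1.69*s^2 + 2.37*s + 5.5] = 13.74*s^2 - 3.38*s + 2.37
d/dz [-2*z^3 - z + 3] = -6*z^2 - 1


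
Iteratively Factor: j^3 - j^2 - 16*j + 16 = (j - 4)*(j^2 + 3*j - 4) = (j - 4)*(j + 4)*(j - 1)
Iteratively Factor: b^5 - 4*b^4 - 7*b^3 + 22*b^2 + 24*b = (b + 1)*(b^4 - 5*b^3 - 2*b^2 + 24*b) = (b - 3)*(b + 1)*(b^3 - 2*b^2 - 8*b) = (b - 3)*(b + 1)*(b + 2)*(b^2 - 4*b) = b*(b - 3)*(b + 1)*(b + 2)*(b - 4)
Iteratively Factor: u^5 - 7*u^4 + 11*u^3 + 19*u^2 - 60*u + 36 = (u - 3)*(u^4 - 4*u^3 - u^2 + 16*u - 12) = (u - 3)^2*(u^3 - u^2 - 4*u + 4) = (u - 3)^2*(u + 2)*(u^2 - 3*u + 2) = (u - 3)^2*(u - 2)*(u + 2)*(u - 1)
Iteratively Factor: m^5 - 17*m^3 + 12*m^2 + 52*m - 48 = (m - 3)*(m^4 + 3*m^3 - 8*m^2 - 12*m + 16) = (m - 3)*(m + 2)*(m^3 + m^2 - 10*m + 8) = (m - 3)*(m - 2)*(m + 2)*(m^2 + 3*m - 4) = (m - 3)*(m - 2)*(m + 2)*(m + 4)*(m - 1)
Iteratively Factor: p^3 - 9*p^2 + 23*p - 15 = (p - 1)*(p^2 - 8*p + 15) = (p - 5)*(p - 1)*(p - 3)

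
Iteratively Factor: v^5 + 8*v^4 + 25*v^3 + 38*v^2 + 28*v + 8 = (v + 1)*(v^4 + 7*v^3 + 18*v^2 + 20*v + 8) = (v + 1)*(v + 2)*(v^3 + 5*v^2 + 8*v + 4) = (v + 1)^2*(v + 2)*(v^2 + 4*v + 4) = (v + 1)^2*(v + 2)^2*(v + 2)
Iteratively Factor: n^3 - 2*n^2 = (n)*(n^2 - 2*n) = n*(n - 2)*(n)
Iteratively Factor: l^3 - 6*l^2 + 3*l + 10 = (l - 5)*(l^2 - l - 2) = (l - 5)*(l + 1)*(l - 2)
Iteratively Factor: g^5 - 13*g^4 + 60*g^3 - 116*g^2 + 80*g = (g - 2)*(g^4 - 11*g^3 + 38*g^2 - 40*g) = (g - 2)^2*(g^3 - 9*g^2 + 20*g) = (g - 4)*(g - 2)^2*(g^2 - 5*g) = g*(g - 4)*(g - 2)^2*(g - 5)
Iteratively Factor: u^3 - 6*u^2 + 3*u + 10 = (u - 5)*(u^2 - u - 2) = (u - 5)*(u - 2)*(u + 1)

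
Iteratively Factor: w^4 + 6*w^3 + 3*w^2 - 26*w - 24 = (w + 1)*(w^3 + 5*w^2 - 2*w - 24) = (w + 1)*(w + 4)*(w^2 + w - 6) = (w + 1)*(w + 3)*(w + 4)*(w - 2)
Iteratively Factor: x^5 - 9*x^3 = (x - 3)*(x^4 + 3*x^3) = x*(x - 3)*(x^3 + 3*x^2) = x*(x - 3)*(x + 3)*(x^2) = x^2*(x - 3)*(x + 3)*(x)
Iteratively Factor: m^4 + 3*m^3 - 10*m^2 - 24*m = (m + 2)*(m^3 + m^2 - 12*m) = m*(m + 2)*(m^2 + m - 12) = m*(m - 3)*(m + 2)*(m + 4)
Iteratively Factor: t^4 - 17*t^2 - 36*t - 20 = (t - 5)*(t^3 + 5*t^2 + 8*t + 4) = (t - 5)*(t + 2)*(t^2 + 3*t + 2) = (t - 5)*(t + 1)*(t + 2)*(t + 2)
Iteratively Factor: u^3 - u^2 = (u)*(u^2 - u) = u^2*(u - 1)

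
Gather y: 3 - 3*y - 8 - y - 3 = -4*y - 8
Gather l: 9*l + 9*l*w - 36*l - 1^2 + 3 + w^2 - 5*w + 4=l*(9*w - 27) + w^2 - 5*w + 6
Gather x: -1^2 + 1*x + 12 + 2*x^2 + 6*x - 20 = 2*x^2 + 7*x - 9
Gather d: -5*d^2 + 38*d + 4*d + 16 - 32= -5*d^2 + 42*d - 16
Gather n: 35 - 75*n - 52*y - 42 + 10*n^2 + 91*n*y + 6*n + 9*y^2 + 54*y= 10*n^2 + n*(91*y - 69) + 9*y^2 + 2*y - 7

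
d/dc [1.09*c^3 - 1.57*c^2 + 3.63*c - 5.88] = 3.27*c^2 - 3.14*c + 3.63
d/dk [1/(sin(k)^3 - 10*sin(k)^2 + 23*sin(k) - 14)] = (-3*sin(k)^2 + 20*sin(k) - 23)*cos(k)/(sin(k)^3 - 10*sin(k)^2 + 23*sin(k) - 14)^2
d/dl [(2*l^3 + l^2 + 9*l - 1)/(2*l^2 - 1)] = (4*l^4 - 24*l^2 + 2*l - 9)/(4*l^4 - 4*l^2 + 1)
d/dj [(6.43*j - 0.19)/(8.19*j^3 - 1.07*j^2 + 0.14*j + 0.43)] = (-105.3234*j^3 + 11.5484*j^2 - 0.4066*j + 2.7915)/(67.0761*j^6 - 17.5266*j^5 + 3.4381*j^4 + 6.7438*j^3 - 0.9006*j^2 + 0.1204*j + 0.1849)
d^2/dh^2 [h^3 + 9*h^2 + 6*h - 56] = 6*h + 18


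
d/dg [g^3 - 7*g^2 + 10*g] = 3*g^2 - 14*g + 10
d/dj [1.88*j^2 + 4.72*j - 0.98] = 3.76*j + 4.72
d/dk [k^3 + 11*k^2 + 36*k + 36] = 3*k^2 + 22*k + 36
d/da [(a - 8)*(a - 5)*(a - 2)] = 3*a^2 - 30*a + 66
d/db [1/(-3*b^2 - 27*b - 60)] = (2*b + 9)/(3*(b^2 + 9*b + 20)^2)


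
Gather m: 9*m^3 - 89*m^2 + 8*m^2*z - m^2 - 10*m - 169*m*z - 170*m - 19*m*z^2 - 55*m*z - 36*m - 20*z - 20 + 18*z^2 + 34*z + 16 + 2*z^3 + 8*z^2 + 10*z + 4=9*m^3 + m^2*(8*z - 90) + m*(-19*z^2 - 224*z - 216) + 2*z^3 + 26*z^2 + 24*z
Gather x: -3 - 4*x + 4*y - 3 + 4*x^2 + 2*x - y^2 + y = 4*x^2 - 2*x - y^2 + 5*y - 6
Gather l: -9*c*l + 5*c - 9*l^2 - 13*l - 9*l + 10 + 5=5*c - 9*l^2 + l*(-9*c - 22) + 15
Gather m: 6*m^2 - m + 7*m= 6*m^2 + 6*m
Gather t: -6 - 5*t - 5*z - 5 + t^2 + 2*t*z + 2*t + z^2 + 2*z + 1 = t^2 + t*(2*z - 3) + z^2 - 3*z - 10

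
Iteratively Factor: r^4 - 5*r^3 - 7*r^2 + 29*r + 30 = (r - 5)*(r^3 - 7*r - 6) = (r - 5)*(r - 3)*(r^2 + 3*r + 2) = (r - 5)*(r - 3)*(r + 1)*(r + 2)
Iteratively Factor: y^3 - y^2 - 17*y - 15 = (y + 1)*(y^2 - 2*y - 15) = (y - 5)*(y + 1)*(y + 3)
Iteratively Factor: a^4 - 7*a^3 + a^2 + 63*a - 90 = (a + 3)*(a^3 - 10*a^2 + 31*a - 30) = (a - 2)*(a + 3)*(a^2 - 8*a + 15) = (a - 5)*(a - 2)*(a + 3)*(a - 3)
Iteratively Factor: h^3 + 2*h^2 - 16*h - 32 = (h + 4)*(h^2 - 2*h - 8) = (h - 4)*(h + 4)*(h + 2)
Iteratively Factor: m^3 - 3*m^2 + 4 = (m + 1)*(m^2 - 4*m + 4) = (m - 2)*(m + 1)*(m - 2)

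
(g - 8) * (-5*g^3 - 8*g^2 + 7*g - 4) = -5*g^4 + 32*g^3 + 71*g^2 - 60*g + 32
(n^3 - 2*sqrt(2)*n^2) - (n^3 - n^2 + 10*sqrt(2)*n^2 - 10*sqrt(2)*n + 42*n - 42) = -12*sqrt(2)*n^2 + n^2 - 42*n + 10*sqrt(2)*n + 42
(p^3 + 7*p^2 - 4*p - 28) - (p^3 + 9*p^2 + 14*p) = -2*p^2 - 18*p - 28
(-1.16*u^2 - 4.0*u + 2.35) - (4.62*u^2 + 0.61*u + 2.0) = -5.78*u^2 - 4.61*u + 0.35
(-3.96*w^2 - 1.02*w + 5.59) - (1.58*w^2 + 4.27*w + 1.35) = -5.54*w^2 - 5.29*w + 4.24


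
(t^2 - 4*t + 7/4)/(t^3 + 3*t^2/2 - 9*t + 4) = (t - 7/2)/(t^2 + 2*t - 8)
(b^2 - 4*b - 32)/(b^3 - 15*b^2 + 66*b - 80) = (b + 4)/(b^2 - 7*b + 10)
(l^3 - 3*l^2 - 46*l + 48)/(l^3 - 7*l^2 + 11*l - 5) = (l^2 - 2*l - 48)/(l^2 - 6*l + 5)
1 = 1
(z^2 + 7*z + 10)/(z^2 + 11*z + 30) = (z + 2)/(z + 6)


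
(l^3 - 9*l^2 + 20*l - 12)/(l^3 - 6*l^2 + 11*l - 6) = (l - 6)/(l - 3)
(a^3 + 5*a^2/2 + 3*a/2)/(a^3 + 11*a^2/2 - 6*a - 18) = a*(a + 1)/(a^2 + 4*a - 12)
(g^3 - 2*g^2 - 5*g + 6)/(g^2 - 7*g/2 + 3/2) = 2*(g^2 + g - 2)/(2*g - 1)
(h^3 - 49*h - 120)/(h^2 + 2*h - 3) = (h^2 - 3*h - 40)/(h - 1)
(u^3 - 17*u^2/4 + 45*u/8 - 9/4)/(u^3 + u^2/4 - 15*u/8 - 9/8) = (4*u^2 - 11*u + 6)/(4*u^2 + 7*u + 3)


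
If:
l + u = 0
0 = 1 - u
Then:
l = -1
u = 1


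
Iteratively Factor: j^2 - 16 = (j - 4)*(j + 4)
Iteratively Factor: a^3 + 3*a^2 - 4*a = (a + 4)*(a^2 - a) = (a - 1)*(a + 4)*(a)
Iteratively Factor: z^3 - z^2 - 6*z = (z - 3)*(z^2 + 2*z) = z*(z - 3)*(z + 2)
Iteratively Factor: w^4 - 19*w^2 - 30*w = (w + 3)*(w^3 - 3*w^2 - 10*w) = w*(w + 3)*(w^2 - 3*w - 10) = w*(w - 5)*(w + 3)*(w + 2)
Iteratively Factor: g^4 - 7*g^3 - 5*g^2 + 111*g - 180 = (g - 5)*(g^3 - 2*g^2 - 15*g + 36) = (g - 5)*(g + 4)*(g^2 - 6*g + 9) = (g - 5)*(g - 3)*(g + 4)*(g - 3)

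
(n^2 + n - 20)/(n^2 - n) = (n^2 + n - 20)/(n*(n - 1))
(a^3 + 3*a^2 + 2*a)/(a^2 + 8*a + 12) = a*(a + 1)/(a + 6)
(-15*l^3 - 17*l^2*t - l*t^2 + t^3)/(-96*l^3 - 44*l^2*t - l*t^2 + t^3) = (-5*l^2 - 4*l*t + t^2)/(-32*l^2 - 4*l*t + t^2)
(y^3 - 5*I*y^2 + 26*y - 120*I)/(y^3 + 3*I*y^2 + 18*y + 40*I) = (y - 6*I)/(y + 2*I)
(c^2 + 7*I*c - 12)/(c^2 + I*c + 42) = (c^2 + 7*I*c - 12)/(c^2 + I*c + 42)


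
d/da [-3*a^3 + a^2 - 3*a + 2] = -9*a^2 + 2*a - 3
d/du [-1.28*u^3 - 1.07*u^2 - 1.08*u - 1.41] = -3.84*u^2 - 2.14*u - 1.08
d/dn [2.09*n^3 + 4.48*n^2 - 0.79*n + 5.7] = 6.27*n^2 + 8.96*n - 0.79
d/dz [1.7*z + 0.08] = 1.70000000000000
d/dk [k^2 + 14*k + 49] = 2*k + 14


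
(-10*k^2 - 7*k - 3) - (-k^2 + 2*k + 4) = -9*k^2 - 9*k - 7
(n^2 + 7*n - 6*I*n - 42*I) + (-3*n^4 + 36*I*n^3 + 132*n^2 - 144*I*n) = -3*n^4 + 36*I*n^3 + 133*n^2 + 7*n - 150*I*n - 42*I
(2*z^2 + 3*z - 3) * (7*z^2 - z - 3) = 14*z^4 + 19*z^3 - 30*z^2 - 6*z + 9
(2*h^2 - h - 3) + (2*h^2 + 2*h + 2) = 4*h^2 + h - 1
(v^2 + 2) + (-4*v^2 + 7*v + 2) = -3*v^2 + 7*v + 4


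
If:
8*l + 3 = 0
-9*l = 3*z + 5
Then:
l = -3/8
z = -13/24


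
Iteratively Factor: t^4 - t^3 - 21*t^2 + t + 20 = (t - 5)*(t^3 + 4*t^2 - t - 4) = (t - 5)*(t + 1)*(t^2 + 3*t - 4) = (t - 5)*(t + 1)*(t + 4)*(t - 1)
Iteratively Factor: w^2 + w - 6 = (w + 3)*(w - 2)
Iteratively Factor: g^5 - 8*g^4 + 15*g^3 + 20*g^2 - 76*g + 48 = (g + 2)*(g^4 - 10*g^3 + 35*g^2 - 50*g + 24) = (g - 4)*(g + 2)*(g^3 - 6*g^2 + 11*g - 6) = (g - 4)*(g - 1)*(g + 2)*(g^2 - 5*g + 6) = (g - 4)*(g - 2)*(g - 1)*(g + 2)*(g - 3)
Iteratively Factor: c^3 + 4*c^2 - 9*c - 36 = (c + 4)*(c^2 - 9) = (c - 3)*(c + 4)*(c + 3)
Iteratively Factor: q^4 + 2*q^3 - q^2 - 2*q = (q + 1)*(q^3 + q^2 - 2*q) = q*(q + 1)*(q^2 + q - 2) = q*(q - 1)*(q + 1)*(q + 2)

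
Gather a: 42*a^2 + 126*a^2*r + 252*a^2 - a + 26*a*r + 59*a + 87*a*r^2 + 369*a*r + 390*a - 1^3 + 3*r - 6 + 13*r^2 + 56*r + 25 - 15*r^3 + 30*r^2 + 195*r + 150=a^2*(126*r + 294) + a*(87*r^2 + 395*r + 448) - 15*r^3 + 43*r^2 + 254*r + 168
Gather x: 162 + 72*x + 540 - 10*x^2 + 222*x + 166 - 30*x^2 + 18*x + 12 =-40*x^2 + 312*x + 880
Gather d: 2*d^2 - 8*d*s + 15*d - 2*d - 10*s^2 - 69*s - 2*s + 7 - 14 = 2*d^2 + d*(13 - 8*s) - 10*s^2 - 71*s - 7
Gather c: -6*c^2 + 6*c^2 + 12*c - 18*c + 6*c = 0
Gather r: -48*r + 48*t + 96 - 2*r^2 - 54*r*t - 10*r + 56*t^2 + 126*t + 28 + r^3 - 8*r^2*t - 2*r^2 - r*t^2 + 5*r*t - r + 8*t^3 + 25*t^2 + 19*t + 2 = r^3 + r^2*(-8*t - 4) + r*(-t^2 - 49*t - 59) + 8*t^3 + 81*t^2 + 193*t + 126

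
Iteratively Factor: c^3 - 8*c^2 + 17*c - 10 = (c - 1)*(c^2 - 7*c + 10) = (c - 5)*(c - 1)*(c - 2)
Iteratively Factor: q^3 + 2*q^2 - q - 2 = (q + 2)*(q^2 - 1) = (q - 1)*(q + 2)*(q + 1)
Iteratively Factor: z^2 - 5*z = (z)*(z - 5)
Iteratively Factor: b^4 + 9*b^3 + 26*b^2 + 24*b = (b + 2)*(b^3 + 7*b^2 + 12*b) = (b + 2)*(b + 3)*(b^2 + 4*b) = b*(b + 2)*(b + 3)*(b + 4)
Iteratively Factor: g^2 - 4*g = (g)*(g - 4)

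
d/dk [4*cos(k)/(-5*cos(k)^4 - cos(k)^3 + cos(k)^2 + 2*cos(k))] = 4*(-15*cos(k)^2 - 2*cos(k) + 1)*sin(k)/(5*cos(k)^3 + cos(k)^2 - cos(k) - 2)^2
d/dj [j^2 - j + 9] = 2*j - 1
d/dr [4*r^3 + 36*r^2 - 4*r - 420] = 12*r^2 + 72*r - 4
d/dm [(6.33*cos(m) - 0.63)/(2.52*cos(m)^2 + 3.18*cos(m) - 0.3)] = 0.0988884933349156*(15.9516*cos(m)^2 - 3.1752*cos(m) - 0.1044)*sin(m)/(-0.792452830188679*sin(m)^2 + 1.0*cos(m) + 0.69811320754717)^2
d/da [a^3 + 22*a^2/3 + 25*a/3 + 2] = 3*a^2 + 44*a/3 + 25/3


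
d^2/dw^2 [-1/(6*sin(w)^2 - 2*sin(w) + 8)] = (36*sin(w)^4 - 9*sin(w)^3 - 101*sin(w)^2 + 22*sin(w) + 22)/(2*(3*sin(w)^2 - sin(w) + 4)^3)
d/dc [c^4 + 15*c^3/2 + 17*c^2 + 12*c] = 4*c^3 + 45*c^2/2 + 34*c + 12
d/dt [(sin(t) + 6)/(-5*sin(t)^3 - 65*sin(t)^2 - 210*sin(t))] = (2*sin(t) + 7)*cos(t)/(5*(sin(t) + 7)^2*sin(t)^2)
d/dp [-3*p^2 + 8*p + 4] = 8 - 6*p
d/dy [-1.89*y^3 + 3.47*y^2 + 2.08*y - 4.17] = -5.67*y^2 + 6.94*y + 2.08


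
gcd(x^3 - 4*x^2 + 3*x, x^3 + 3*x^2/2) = x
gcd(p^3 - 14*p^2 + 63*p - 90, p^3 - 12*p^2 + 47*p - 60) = p^2 - 8*p + 15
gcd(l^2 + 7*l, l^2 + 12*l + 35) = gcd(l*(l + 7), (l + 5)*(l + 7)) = l + 7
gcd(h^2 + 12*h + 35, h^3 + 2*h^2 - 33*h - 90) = h + 5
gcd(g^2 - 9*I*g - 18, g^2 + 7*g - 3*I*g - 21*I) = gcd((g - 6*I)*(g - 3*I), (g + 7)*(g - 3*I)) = g - 3*I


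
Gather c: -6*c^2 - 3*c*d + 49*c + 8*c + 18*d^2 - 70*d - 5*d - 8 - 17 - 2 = -6*c^2 + c*(57 - 3*d) + 18*d^2 - 75*d - 27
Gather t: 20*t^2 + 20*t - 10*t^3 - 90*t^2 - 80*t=-10*t^3 - 70*t^2 - 60*t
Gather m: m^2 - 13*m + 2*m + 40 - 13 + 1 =m^2 - 11*m + 28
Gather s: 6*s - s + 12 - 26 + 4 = 5*s - 10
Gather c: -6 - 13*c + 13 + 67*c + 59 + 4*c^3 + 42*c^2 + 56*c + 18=4*c^3 + 42*c^2 + 110*c + 84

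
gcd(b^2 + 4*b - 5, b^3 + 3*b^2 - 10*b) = b + 5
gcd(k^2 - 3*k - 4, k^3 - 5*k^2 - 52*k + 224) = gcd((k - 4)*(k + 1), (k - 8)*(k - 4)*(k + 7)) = k - 4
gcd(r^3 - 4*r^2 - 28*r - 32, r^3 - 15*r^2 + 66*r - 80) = r - 8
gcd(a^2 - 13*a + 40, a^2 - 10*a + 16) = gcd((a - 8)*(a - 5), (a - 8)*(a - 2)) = a - 8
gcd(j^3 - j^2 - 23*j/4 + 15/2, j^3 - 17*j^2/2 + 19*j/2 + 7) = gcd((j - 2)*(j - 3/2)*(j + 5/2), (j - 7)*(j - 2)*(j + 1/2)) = j - 2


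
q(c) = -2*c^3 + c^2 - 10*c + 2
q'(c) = -6*c^2 + 2*c - 10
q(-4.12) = 200.04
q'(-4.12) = -120.09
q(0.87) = -7.26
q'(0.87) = -12.80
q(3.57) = -111.95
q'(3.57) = -79.33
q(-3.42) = 127.90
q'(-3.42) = -87.02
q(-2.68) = 74.48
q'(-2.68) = -58.45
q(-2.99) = 94.30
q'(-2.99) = -69.62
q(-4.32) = 225.11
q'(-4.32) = -130.61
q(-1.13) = 17.46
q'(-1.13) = -19.92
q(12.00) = -3430.00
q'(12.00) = -850.00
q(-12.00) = 3722.00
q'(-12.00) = -898.00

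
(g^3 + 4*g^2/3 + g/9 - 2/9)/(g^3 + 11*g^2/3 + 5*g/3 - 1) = (g + 2/3)/(g + 3)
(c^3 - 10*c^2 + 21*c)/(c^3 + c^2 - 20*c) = (c^2 - 10*c + 21)/(c^2 + c - 20)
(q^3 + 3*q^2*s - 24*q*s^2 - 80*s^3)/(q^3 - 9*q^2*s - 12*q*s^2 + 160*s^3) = (q + 4*s)/(q - 8*s)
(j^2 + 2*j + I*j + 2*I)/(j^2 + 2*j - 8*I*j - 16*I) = (j + I)/(j - 8*I)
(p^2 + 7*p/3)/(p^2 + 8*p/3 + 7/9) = 3*p/(3*p + 1)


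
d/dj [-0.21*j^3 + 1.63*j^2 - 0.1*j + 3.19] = -0.63*j^2 + 3.26*j - 0.1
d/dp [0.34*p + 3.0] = 0.340000000000000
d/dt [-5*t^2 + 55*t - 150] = 55 - 10*t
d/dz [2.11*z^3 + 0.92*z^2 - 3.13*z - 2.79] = 6.33*z^2 + 1.84*z - 3.13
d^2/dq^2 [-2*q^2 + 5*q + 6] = -4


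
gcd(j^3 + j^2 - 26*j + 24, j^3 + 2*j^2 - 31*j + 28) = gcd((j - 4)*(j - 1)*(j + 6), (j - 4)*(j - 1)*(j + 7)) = j^2 - 5*j + 4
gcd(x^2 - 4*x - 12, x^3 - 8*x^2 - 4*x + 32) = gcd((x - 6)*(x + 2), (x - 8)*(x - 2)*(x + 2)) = x + 2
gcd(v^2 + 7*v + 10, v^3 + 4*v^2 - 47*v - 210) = v + 5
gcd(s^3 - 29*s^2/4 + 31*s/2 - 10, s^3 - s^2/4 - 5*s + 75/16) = s - 5/4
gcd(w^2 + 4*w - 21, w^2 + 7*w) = w + 7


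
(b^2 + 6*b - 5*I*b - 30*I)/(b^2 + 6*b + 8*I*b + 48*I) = (b - 5*I)/(b + 8*I)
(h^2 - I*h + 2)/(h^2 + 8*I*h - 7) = (h - 2*I)/(h + 7*I)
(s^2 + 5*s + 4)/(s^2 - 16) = (s + 1)/(s - 4)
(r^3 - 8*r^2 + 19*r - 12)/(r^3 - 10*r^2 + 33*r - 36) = (r - 1)/(r - 3)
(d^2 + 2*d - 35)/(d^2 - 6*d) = (d^2 + 2*d - 35)/(d*(d - 6))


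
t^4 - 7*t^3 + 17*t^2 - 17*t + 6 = (t - 3)*(t - 2)*(t - 1)^2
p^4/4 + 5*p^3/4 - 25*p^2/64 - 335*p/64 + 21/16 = (p/4 + 1)*(p - 7/4)*(p - 1/4)*(p + 3)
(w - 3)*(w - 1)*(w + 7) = w^3 + 3*w^2 - 25*w + 21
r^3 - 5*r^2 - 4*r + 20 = (r - 5)*(r - 2)*(r + 2)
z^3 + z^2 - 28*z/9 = z*(z - 4/3)*(z + 7/3)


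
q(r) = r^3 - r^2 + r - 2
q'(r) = 3*r^2 - 2*r + 1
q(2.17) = 5.68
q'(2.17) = 10.79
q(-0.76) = -3.78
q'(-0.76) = 4.25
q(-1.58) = -10.02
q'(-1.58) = 11.65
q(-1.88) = -14.06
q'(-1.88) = 15.36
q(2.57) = 10.94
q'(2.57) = 15.67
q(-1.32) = -7.36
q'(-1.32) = 8.87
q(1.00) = -1.00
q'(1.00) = 2.00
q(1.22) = -0.45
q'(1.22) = 3.03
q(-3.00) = -41.00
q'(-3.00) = 34.00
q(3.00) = 19.00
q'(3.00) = 22.00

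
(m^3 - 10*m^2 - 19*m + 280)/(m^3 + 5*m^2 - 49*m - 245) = (m - 8)/(m + 7)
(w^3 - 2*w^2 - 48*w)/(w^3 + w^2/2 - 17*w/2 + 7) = 2*w*(w^2 - 2*w - 48)/(2*w^3 + w^2 - 17*w + 14)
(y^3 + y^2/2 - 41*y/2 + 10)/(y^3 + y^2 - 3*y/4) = 2*(y^2 + y - 20)/(y*(2*y + 3))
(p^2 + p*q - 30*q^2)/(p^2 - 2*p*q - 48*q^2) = (p - 5*q)/(p - 8*q)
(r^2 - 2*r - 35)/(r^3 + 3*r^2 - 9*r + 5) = (r - 7)/(r^2 - 2*r + 1)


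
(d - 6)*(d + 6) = d^2 - 36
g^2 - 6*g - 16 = (g - 8)*(g + 2)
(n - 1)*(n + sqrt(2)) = n^2 - n + sqrt(2)*n - sqrt(2)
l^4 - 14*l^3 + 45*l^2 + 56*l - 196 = (l - 7)^2*(l - 2)*(l + 2)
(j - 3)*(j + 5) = j^2 + 2*j - 15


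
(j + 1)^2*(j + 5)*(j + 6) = j^4 + 13*j^3 + 53*j^2 + 71*j + 30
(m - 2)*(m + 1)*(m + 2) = m^3 + m^2 - 4*m - 4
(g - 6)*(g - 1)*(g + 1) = g^3 - 6*g^2 - g + 6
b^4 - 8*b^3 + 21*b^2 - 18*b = b*(b - 3)^2*(b - 2)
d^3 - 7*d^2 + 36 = (d - 6)*(d - 3)*(d + 2)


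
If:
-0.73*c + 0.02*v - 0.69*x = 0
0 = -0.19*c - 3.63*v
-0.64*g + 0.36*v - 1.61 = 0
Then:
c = -0.943851980253985*x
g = 0.0277890304103704*x - 2.515625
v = 0.0494027207295474*x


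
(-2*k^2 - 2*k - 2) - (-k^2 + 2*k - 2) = -k^2 - 4*k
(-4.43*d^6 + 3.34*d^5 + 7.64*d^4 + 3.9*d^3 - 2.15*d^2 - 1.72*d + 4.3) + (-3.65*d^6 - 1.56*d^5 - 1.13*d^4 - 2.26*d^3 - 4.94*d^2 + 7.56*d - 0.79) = -8.08*d^6 + 1.78*d^5 + 6.51*d^4 + 1.64*d^3 - 7.09*d^2 + 5.84*d + 3.51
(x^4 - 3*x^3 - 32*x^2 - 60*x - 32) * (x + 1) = x^5 - 2*x^4 - 35*x^3 - 92*x^2 - 92*x - 32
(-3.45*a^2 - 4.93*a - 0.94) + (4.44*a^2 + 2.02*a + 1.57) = 0.99*a^2 - 2.91*a + 0.63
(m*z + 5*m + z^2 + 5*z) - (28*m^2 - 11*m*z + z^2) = -28*m^2 + 12*m*z + 5*m + 5*z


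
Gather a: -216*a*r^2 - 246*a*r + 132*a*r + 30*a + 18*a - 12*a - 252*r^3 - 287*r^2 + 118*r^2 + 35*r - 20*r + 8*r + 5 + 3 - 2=a*(-216*r^2 - 114*r + 36) - 252*r^3 - 169*r^2 + 23*r + 6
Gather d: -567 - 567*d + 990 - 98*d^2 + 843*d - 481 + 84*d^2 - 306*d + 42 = -14*d^2 - 30*d - 16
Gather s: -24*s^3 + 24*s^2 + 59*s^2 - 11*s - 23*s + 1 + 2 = -24*s^3 + 83*s^2 - 34*s + 3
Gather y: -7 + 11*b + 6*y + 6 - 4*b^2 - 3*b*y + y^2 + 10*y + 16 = -4*b^2 + 11*b + y^2 + y*(16 - 3*b) + 15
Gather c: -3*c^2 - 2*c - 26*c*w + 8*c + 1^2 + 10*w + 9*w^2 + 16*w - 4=-3*c^2 + c*(6 - 26*w) + 9*w^2 + 26*w - 3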